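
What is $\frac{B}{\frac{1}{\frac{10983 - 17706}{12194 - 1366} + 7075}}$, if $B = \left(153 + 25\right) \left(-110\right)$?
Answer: $- \frac{374963740415}{2707} \approx -1.3852 \cdot 10^{8}$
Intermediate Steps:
$B = -19580$ ($B = 178 \left(-110\right) = -19580$)
$\frac{B}{\frac{1}{\frac{10983 - 17706}{12194 - 1366} + 7075}} = - \frac{19580}{\frac{1}{\frac{10983 - 17706}{12194 - 1366} + 7075}} = - \frac{19580}{\frac{1}{- \frac{6723}{10828} + 7075}} = - \frac{19580}{\frac{1}{\frac{76601377}{10828}}} = - \frac{19580}{\frac{10828}{76601377}} = \left(-19580\right) \frac{76601377}{10828} = - \frac{374963740415}{2707}$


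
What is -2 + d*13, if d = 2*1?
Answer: 24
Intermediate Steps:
d = 2
-2 + d*13 = -2 + 2*13 = -2 + 26 = 24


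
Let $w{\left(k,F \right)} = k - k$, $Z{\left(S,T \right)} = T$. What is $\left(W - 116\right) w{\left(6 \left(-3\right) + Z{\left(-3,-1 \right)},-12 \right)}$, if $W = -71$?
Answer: $0$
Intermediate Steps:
$w{\left(k,F \right)} = 0$
$\left(W - 116\right) w{\left(6 \left(-3\right) + Z{\left(-3,-1 \right)},-12 \right)} = \left(-71 - 116\right) 0 = \left(-187\right) 0 = 0$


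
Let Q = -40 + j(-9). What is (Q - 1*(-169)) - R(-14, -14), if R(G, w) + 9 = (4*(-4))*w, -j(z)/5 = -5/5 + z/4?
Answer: -279/4 ≈ -69.750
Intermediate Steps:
j(z) = 5 - 5*z/4 (j(z) = -5*(-5/5 + z/4) = -5*(-5*⅕ + z*(¼)) = -5*(-1 + z/4) = 5 - 5*z/4)
R(G, w) = -9 - 16*w (R(G, w) = -9 + (4*(-4))*w = -9 - 16*w)
Q = -95/4 (Q = -40 + (5 - 5/4*(-9)) = -40 + (5 + 45/4) = -40 + 65/4 = -95/4 ≈ -23.750)
(Q - 1*(-169)) - R(-14, -14) = (-95/4 - 1*(-169)) - (-9 - 16*(-14)) = (-95/4 + 169) - (-9 + 224) = 581/4 - 1*215 = 581/4 - 215 = -279/4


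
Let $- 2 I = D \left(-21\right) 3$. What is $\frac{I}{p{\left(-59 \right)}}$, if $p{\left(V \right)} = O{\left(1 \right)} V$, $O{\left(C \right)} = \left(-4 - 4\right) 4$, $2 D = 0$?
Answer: $0$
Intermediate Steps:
$D = 0$ ($D = \frac{1}{2} \cdot 0 = 0$)
$O{\left(C \right)} = -32$ ($O{\left(C \right)} = \left(-8\right) 4 = -32$)
$p{\left(V \right)} = - 32 V$
$I = 0$ ($I = - \frac{0 \left(-21\right) 3}{2} = - \frac{0 \cdot 3}{2} = \left(- \frac{1}{2}\right) 0 = 0$)
$\frac{I}{p{\left(-59 \right)}} = \frac{0}{\left(-32\right) \left(-59\right)} = \frac{0}{1888} = 0 \cdot \frac{1}{1888} = 0$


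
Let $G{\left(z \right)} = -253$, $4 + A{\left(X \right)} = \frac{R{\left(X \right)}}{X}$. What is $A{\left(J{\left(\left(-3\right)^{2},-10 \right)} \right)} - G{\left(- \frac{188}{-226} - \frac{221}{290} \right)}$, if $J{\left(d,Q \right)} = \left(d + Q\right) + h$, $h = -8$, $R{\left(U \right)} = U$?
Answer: $250$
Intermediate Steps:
$J{\left(d,Q \right)} = -8 + Q + d$ ($J{\left(d,Q \right)} = \left(d + Q\right) - 8 = \left(Q + d\right) - 8 = -8 + Q + d$)
$A{\left(X \right)} = -3$ ($A{\left(X \right)} = -4 + \frac{X}{X} = -4 + 1 = -3$)
$A{\left(J{\left(\left(-3\right)^{2},-10 \right)} \right)} - G{\left(- \frac{188}{-226} - \frac{221}{290} \right)} = -3 - -253 = -3 + 253 = 250$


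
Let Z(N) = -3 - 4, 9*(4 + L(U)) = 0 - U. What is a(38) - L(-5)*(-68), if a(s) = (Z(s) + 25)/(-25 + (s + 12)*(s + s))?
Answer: -7957538/33975 ≈ -234.22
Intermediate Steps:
L(U) = -4 - U/9 (L(U) = -4 + (0 - U)/9 = -4 + (-U)/9 = -4 - U/9)
Z(N) = -7
a(s) = 18/(-25 + 2*s*(12 + s)) (a(s) = (-7 + 25)/(-25 + (s + 12)*(s + s)) = 18/(-25 + (12 + s)*(2*s)) = 18/(-25 + 2*s*(12 + s)))
a(38) - L(-5)*(-68) = 18/(-25 + 2*38² + 24*38) - (-4 - ⅑*(-5))*(-68) = 18/(-25 + 2*1444 + 912) - (-4 + 5/9)*(-68) = 18/(-25 + 2888 + 912) - (-31)*(-68)/9 = 18/3775 - 1*2108/9 = 18*(1/3775) - 2108/9 = 18/3775 - 2108/9 = -7957538/33975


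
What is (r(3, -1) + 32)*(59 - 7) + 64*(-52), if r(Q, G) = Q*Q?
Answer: -1196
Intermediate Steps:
r(Q, G) = Q**2
(r(3, -1) + 32)*(59 - 7) + 64*(-52) = (3**2 + 32)*(59 - 7) + 64*(-52) = (9 + 32)*52 - 3328 = 41*52 - 3328 = 2132 - 3328 = -1196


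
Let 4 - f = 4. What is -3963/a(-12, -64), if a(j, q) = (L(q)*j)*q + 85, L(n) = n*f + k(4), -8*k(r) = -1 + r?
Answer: 3963/203 ≈ 19.522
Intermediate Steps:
f = 0 (f = 4 - 1*4 = 4 - 4 = 0)
k(r) = ⅛ - r/8 (k(r) = -(-1 + r)/8 = ⅛ - r/8)
L(n) = -3/8 (L(n) = n*0 + (⅛ - ⅛*4) = 0 + (⅛ - ½) = 0 - 3/8 = -3/8)
a(j, q) = 85 - 3*j*q/8 (a(j, q) = (-3*j/8)*q + 85 = -3*j*q/8 + 85 = 85 - 3*j*q/8)
-3963/a(-12, -64) = -3963/(85 - 3/8*(-12)*(-64)) = -3963/(85 - 288) = -3963/(-203) = -3963*(-1/203) = 3963/203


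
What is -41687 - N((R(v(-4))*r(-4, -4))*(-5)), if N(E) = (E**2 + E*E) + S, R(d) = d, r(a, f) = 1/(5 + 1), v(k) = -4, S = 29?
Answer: -375644/9 ≈ -41738.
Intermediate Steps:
r(a, f) = 1/6
N(E) = 29 + 2*E**2 (N(E) = (E**2 + E*E) + 29 = (E**2 + E**2) + 29 = 2*E**2 + 29 = 29 + 2*E**2)
-41687 - N((R(v(-4))*r(-4, -4))*(-5)) = -41687 - (29 + 2*(-4*1/6*(-5))**2) = -41687 - (29 + 2*(-2/3*(-5))**2) = -41687 - (29 + 2*(10/3)**2) = -41687 - (29 + 2*(100/9)) = -41687 - (29 + 200/9) = -41687 - 1*461/9 = -41687 - 461/9 = -375644/9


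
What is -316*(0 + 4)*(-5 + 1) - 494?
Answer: 4562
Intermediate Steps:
-316*(0 + 4)*(-5 + 1) - 494 = -1264*(-4) - 494 = -316*(-16) - 494 = 5056 - 494 = 4562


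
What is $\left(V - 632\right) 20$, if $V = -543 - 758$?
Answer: $-38660$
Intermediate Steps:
$V = -1301$ ($V = -543 - 758 = -1301$)
$\left(V - 632\right) 20 = \left(-1301 - 632\right) 20 = \left(-1933\right) 20 = -38660$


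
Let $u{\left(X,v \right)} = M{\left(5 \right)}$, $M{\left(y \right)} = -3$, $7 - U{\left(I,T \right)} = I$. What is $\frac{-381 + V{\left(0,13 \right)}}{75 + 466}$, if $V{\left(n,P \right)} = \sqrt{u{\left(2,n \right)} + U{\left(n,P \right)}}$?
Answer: $- \frac{379}{541} \approx -0.70055$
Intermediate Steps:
$U{\left(I,T \right)} = 7 - I$
$u{\left(X,v \right)} = -3$
$V{\left(n,P \right)} = \sqrt{4 - n}$ ($V{\left(n,P \right)} = \sqrt{-3 - \left(-7 + n\right)} = \sqrt{4 - n}$)
$\frac{-381 + V{\left(0,13 \right)}}{75 + 466} = \frac{-381 + \sqrt{4 - 0}}{75 + 466} = \frac{-381 + \sqrt{4 + 0}}{541} = \left(-381 + \sqrt{4}\right) \frac{1}{541} = \left(-381 + 2\right) \frac{1}{541} = \left(-379\right) \frac{1}{541} = - \frac{379}{541}$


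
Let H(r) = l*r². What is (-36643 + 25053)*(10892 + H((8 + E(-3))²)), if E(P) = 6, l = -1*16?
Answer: 6997624760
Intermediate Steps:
l = -16
H(r) = -16*r²
(-36643 + 25053)*(10892 + H((8 + E(-3))²)) = (-36643 + 25053)*(10892 - 16*(8 + 6)⁴) = -11590*(10892 - 16*(14²)²) = -11590*(10892 - 16*196²) = -11590*(10892 - 16*38416) = -11590*(10892 - 614656) = -11590*(-603764) = 6997624760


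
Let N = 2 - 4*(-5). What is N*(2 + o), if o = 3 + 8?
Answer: 286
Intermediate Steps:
o = 11
N = 22 (N = 2 + 20 = 22)
N*(2 + o) = 22*(2 + 11) = 22*13 = 286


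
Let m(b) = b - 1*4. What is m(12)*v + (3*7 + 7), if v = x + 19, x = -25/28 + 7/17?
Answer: 20962/119 ≈ 176.15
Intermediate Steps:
x = -229/476 (x = -25*1/28 + 7*(1/17) = -25/28 + 7/17 = -229/476 ≈ -0.48109)
m(b) = -4 + b (m(b) = b - 4 = -4 + b)
v = 8815/476 (v = -229/476 + 19 = 8815/476 ≈ 18.519)
m(12)*v + (3*7 + 7) = (-4 + 12)*(8815/476) + (3*7 + 7) = 8*(8815/476) + (21 + 7) = 17630/119 + 28 = 20962/119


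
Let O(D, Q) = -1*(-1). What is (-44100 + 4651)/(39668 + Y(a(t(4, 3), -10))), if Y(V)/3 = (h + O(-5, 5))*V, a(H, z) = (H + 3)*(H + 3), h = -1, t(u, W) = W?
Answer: -39449/39668 ≈ -0.99448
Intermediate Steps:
O(D, Q) = 1
a(H, z) = (3 + H)**2 (a(H, z) = (3 + H)*(3 + H) = (3 + H)**2)
Y(V) = 0 (Y(V) = 3*((-1 + 1)*V) = 3*(0*V) = 3*0 = 0)
(-44100 + 4651)/(39668 + Y(a(t(4, 3), -10))) = (-44100 + 4651)/(39668 + 0) = -39449/39668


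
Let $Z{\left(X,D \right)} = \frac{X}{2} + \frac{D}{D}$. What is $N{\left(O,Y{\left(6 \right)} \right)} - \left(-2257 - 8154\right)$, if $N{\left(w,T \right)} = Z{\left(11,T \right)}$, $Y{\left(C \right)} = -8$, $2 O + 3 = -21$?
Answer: $\frac{20835}{2} \approx 10418.0$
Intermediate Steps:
$O = -12$ ($O = - \frac{3}{2} + \frac{1}{2} \left(-21\right) = - \frac{3}{2} - \frac{21}{2} = -12$)
$Z{\left(X,D \right)} = 1 + \frac{X}{2}$ ($Z{\left(X,D \right)} = X \frac{1}{2} + 1 = \frac{X}{2} + 1 = 1 + \frac{X}{2}$)
$N{\left(w,T \right)} = \frac{13}{2}$ ($N{\left(w,T \right)} = 1 + \frac{1}{2} \cdot 11 = 1 + \frac{11}{2} = \frac{13}{2}$)
$N{\left(O,Y{\left(6 \right)} \right)} - \left(-2257 - 8154\right) = \frac{13}{2} - \left(-2257 - 8154\right) = \frac{13}{2} - -10411 = \frac{13}{2} + 10411 = \frac{20835}{2}$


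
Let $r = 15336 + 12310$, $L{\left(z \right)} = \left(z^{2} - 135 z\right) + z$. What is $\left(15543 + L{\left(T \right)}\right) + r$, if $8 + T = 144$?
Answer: $43461$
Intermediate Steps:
$T = 136$ ($T = -8 + 144 = 136$)
$L{\left(z \right)} = z^{2} - 134 z$
$r = 27646$
$\left(15543 + L{\left(T \right)}\right) + r = \left(15543 + 136 \left(-134 + 136\right)\right) + 27646 = \left(15543 + 136 \cdot 2\right) + 27646 = \left(15543 + 272\right) + 27646 = 15815 + 27646 = 43461$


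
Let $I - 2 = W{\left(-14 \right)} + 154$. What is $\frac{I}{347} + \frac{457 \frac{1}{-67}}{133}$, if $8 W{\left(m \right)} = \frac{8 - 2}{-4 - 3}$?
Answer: $\frac{4922329}{12368468} \approx 0.39797$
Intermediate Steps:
$W{\left(m \right)} = - \frac{3}{28}$ ($W{\left(m \right)} = \frac{\left(8 - 2\right) \frac{1}{-4 - 3}}{8} = \frac{6 \frac{1}{-7}}{8} = \frac{6 \left(- \frac{1}{7}\right)}{8} = \frac{1}{8} \left(- \frac{6}{7}\right) = - \frac{3}{28}$)
$I = \frac{4365}{28}$ ($I = 2 + \left(- \frac{3}{28} + 154\right) = 2 + \frac{4309}{28} = \frac{4365}{28} \approx 155.89$)
$\frac{I}{347} + \frac{457 \frac{1}{-67}}{133} = \frac{4365}{28 \cdot 347} + \frac{457 \frac{1}{-67}}{133} = \frac{4365}{28} \cdot \frac{1}{347} + 457 \left(- \frac{1}{67}\right) \frac{1}{133} = \frac{4365}{9716} - \frac{457}{8911} = \frac{4922329}{12368468}$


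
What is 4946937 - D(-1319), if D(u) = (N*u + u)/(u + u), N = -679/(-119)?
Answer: 84097872/17 ≈ 4.9469e+6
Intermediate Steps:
N = 97/17 (N = -679*(-1/119) = 97/17 ≈ 5.7059)
D(u) = 57/17 (D(u) = (97*u/17 + u)/(u + u) = (114*u/17)/((2*u)) = (114*u/17)*(1/(2*u)) = 57/17)
4946937 - D(-1319) = 4946937 - 1*57/17 = 4946937 - 57/17 = 84097872/17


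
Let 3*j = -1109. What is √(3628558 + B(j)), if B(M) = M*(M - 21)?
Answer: √33956770/3 ≈ 1942.4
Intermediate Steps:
j = -1109/3 (j = (⅓)*(-1109) = -1109/3 ≈ -369.67)
B(M) = M*(-21 + M)
√(3628558 + B(j)) = √(3628558 - 1109*(-21 - 1109/3)/3) = √(3628558 - 1109/3*(-1172/3)) = √(3628558 + 1299748/9) = √(33956770/9) = √33956770/3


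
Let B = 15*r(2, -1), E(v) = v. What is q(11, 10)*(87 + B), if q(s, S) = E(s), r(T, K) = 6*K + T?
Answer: 297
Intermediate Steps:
r(T, K) = T + 6*K
B = -60 (B = 15*(2 + 6*(-1)) = 15*(2 - 6) = 15*(-4) = -60)
q(s, S) = s
q(11, 10)*(87 + B) = 11*(87 - 60) = 11*27 = 297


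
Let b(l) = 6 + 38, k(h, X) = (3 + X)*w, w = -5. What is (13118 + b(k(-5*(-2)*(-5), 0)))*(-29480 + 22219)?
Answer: -95569282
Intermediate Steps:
k(h, X) = -15 - 5*X (k(h, X) = (3 + X)*(-5) = -15 - 5*X)
b(l) = 44
(13118 + b(k(-5*(-2)*(-5), 0)))*(-29480 + 22219) = (13118 + 44)*(-29480 + 22219) = 13162*(-7261) = -95569282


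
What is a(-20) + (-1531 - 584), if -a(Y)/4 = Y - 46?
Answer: -1851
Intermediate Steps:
a(Y) = 184 - 4*Y (a(Y) = -4*(Y - 46) = -4*(-46 + Y) = 184 - 4*Y)
a(-20) + (-1531 - 584) = (184 - 4*(-20)) + (-1531 - 584) = (184 + 80) - 2115 = 264 - 2115 = -1851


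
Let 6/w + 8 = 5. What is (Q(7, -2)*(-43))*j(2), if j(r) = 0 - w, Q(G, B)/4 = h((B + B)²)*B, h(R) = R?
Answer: 11008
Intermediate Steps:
w = -2 (w = 6/(-8 + 5) = 6/(-3) = 6*(-⅓) = -2)
Q(G, B) = 16*B³ (Q(G, B) = 4*((B + B)²*B) = 4*((2*B)²*B) = 4*((4*B²)*B) = 4*(4*B³) = 16*B³)
j(r) = 2 (j(r) = 0 - 1*(-2) = 0 + 2 = 2)
(Q(7, -2)*(-43))*j(2) = ((16*(-2)³)*(-43))*2 = ((16*(-8))*(-43))*2 = -128*(-43)*2 = 5504*2 = 11008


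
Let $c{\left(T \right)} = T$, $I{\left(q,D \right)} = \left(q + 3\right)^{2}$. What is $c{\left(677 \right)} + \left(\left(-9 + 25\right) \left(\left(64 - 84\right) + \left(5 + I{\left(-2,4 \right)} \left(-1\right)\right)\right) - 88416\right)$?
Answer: $-87995$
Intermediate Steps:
$I{\left(q,D \right)} = \left(3 + q\right)^{2}$
$c{\left(677 \right)} + \left(\left(-9 + 25\right) \left(\left(64 - 84\right) + \left(5 + I{\left(-2,4 \right)} \left(-1\right)\right)\right) - 88416\right) = 677 - \left(88416 - \left(-9 + 25\right) \left(\left(64 - 84\right) + \left(5 + \left(3 - 2\right)^{2} \left(-1\right)\right)\right)\right) = 677 - \left(88416 - 16 \left(\left(64 - 84\right) + \left(5 + 1^{2} \left(-1\right)\right)\right)\right) = 677 - \left(88416 - 16 \left(-20 + \left(5 + 1 \left(-1\right)\right)\right)\right) = 677 - \left(88416 - 16 \left(-20 + \left(5 - 1\right)\right)\right) = 677 - \left(88416 - 16 \left(-20 + 4\right)\right) = 677 + \left(16 \left(-16\right) - 88416\right) = 677 - 88672 = -87995$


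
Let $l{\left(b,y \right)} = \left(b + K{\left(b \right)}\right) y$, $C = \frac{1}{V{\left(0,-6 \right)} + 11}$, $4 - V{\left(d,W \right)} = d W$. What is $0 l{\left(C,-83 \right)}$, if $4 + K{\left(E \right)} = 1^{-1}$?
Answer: $0$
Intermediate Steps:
$V{\left(d,W \right)} = 4 - W d$ ($V{\left(d,W \right)} = 4 - d W = 4 - W d$)
$K{\left(E \right)} = -3$ ($K{\left(E \right)} = -4 + 1^{-1} = -4 + 1 = -3$)
$C = \frac{1}{15}$ ($C = \frac{1}{\left(4 - \left(-6\right) 0\right) + 11} = \frac{1}{\left(4 + 0\right) + 11} = \frac{1}{4 + 11} = \frac{1}{15} \approx 0.066667$)
$l{\left(b,y \right)} = y \left(-3 + b\right)$ ($l{\left(b,y \right)} = \left(b - 3\right) y = \left(-3 + b\right) y = y \left(-3 + b\right)$)
$0 l{\left(C,-83 \right)} = 0 \left(- 83 \left(-3 + \frac{1}{15}\right)\right) = 0 \left(\left(-83\right) \left(- \frac{44}{15}\right)\right) = 0 \cdot \frac{3652}{15} = 0$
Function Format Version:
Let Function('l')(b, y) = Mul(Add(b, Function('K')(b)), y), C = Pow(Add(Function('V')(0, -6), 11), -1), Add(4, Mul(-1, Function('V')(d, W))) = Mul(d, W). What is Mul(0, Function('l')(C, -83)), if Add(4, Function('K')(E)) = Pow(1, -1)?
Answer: 0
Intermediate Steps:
Function('V')(d, W) = Add(4, Mul(-1, W, d)) (Function('V')(d, W) = Add(4, Mul(-1, Mul(d, W))) = Add(4, Mul(-1, Mul(W, d))) = Add(4, Mul(-1, W, d)))
Function('K')(E) = -3 (Function('K')(E) = Add(-4, Pow(1, -1)) = Add(-4, 1) = -3)
C = Rational(1, 15) (C = Pow(Add(Add(4, Mul(-1, -6, 0)), 11), -1) = Pow(Add(Add(4, 0), 11), -1) = Pow(Add(4, 11), -1) = Pow(15, -1) = Rational(1, 15) ≈ 0.066667)
Function('l')(b, y) = Mul(y, Add(-3, b)) (Function('l')(b, y) = Mul(Add(b, -3), y) = Mul(Add(-3, b), y) = Mul(y, Add(-3, b)))
Mul(0, Function('l')(C, -83)) = Mul(0, Mul(-83, Add(-3, Rational(1, 15)))) = Mul(0, Mul(-83, Rational(-44, 15))) = Mul(0, Rational(3652, 15)) = 0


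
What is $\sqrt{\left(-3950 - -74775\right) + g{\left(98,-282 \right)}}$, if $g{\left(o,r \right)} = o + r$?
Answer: $3 \sqrt{7849} \approx 265.78$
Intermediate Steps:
$\sqrt{\left(-3950 - -74775\right) + g{\left(98,-282 \right)}} = \sqrt{\left(-3950 - -74775\right) + \left(98 - 282\right)} = \sqrt{\left(-3950 + 74775\right) - 184} = \sqrt{70825 - 184} = \sqrt{70641} = 3 \sqrt{7849}$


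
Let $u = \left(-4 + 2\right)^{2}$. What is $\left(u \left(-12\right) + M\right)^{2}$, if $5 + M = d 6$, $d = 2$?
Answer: $1681$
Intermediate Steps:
$u = 4$ ($u = \left(-2\right)^{2} = 4$)
$M = 7$ ($M = -5 + 2 \cdot 6 = -5 + 12 = 7$)
$\left(u \left(-12\right) + M\right)^{2} = \left(4 \left(-12\right) + 7\right)^{2} = \left(-48 + 7\right)^{2} = \left(-41\right)^{2} = 1681$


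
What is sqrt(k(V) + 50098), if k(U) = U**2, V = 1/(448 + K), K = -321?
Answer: sqrt(808030643)/127 ≈ 223.83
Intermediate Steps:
V = 1/127 (V = 1/(448 - 321) = 1/127 ≈ 0.0078740)
sqrt(k(V) + 50098) = sqrt((1/127)**2 + 50098) = sqrt(1/16129 + 50098) = sqrt(808030643/16129) = sqrt(808030643)/127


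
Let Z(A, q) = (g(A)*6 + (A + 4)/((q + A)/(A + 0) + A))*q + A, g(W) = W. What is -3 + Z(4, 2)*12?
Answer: 7215/11 ≈ 655.91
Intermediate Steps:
Z(A, q) = A + q*(6*A + (4 + A)/(A + (A + q)/A)) (Z(A, q) = (A*6 + (A + 4)/((q + A)/(A + 0) + A))*q + A = (6*A + (4 + A)/((A + q)/A + A))*q + A = (6*A + (4 + A)/(A + (A + q)/A))*q + A = q*(6*A + (4 + A)/(A + (A + q)/A)) + A = A + q*(6*A + (4 + A)/(A + (A + q)/A)))
-3 + Z(4, 2)*12 = -3 + (4*(4 + 4² + 5*2 + 6*2² + 6*2*4² + 7*4*2)/(4 + 2 + 4²))*12 = -3 + (4*(4 + 16 + 10 + 6*4 + 6*2*16 + 56)/(4 + 2 + 16))*12 = -3 + (4*(4 + 16 + 10 + 24 + 192 + 56)/22)*12 = -3 + (4*(1/22)*302)*12 = -3 + (604/11)*12 = -3 + 7248/11 = 7215/11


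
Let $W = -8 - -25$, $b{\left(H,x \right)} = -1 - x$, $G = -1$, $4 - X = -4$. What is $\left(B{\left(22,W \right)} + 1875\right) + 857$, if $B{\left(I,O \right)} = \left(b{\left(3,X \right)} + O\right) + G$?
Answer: $2739$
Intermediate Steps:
$X = 8$ ($X = 4 - -4 = 4 + 4 = 8$)
$W = 17$ ($W = -8 + 25 = 17$)
$B{\left(I,O \right)} = -10 + O$ ($B{\left(I,O \right)} = \left(\left(-1 - 8\right) + O\right) - 1 = \left(-9 + O\right) - 1 = -10 + O$)
$\left(B{\left(22,W \right)} + 1875\right) + 857 = \left(\left(-10 + 17\right) + 1875\right) + 857 = \left(7 + 1875\right) + 857 = 1882 + 857 = 2739$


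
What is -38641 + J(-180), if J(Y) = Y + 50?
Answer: -38771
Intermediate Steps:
J(Y) = 50 + Y
-38641 + J(-180) = -38641 + (50 - 180) = -38641 - 130 = -38771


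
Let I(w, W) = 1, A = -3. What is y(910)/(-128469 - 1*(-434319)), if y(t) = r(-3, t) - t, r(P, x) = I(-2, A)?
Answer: -303/101950 ≈ -0.0029720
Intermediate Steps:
r(P, x) = 1
y(t) = 1 - t
y(910)/(-128469 - 1*(-434319)) = (1 - 1*910)/(-128469 - 1*(-434319)) = (1 - 910)/(-128469 + 434319) = -909/305850 = -909*1/305850 = -303/101950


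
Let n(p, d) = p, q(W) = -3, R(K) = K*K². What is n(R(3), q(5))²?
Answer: 729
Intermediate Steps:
R(K) = K³
n(R(3), q(5))² = (3³)² = 27² = 729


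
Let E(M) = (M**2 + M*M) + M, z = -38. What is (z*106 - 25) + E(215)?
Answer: 88612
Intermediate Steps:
E(M) = M + 2*M**2 (E(M) = (M**2 + M**2) + M = 2*M**2 + M = M + 2*M**2)
(z*106 - 25) + E(215) = (-38*106 - 25) + 215*(1 + 2*215) = (-4028 - 25) + 215*(1 + 430) = -4053 + 215*431 = -4053 + 92665 = 88612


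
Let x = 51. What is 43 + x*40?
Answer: 2083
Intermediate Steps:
43 + x*40 = 43 + 51*40 = 43 + 2040 = 2083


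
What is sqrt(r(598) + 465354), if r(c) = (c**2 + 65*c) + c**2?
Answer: 2*sqrt(304858) ≈ 1104.3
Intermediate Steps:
r(c) = 2*c**2 + 65*c
sqrt(r(598) + 465354) = sqrt(598*(65 + 2*598) + 465354) = sqrt(598*(65 + 1196) + 465354) = sqrt(598*1261 + 465354) = sqrt(754078 + 465354) = sqrt(1219432) = 2*sqrt(304858)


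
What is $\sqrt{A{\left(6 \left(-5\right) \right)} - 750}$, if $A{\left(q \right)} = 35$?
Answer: $i \sqrt{715} \approx 26.739 i$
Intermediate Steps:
$\sqrt{A{\left(6 \left(-5\right) \right)} - 750} = \sqrt{35 - 750} = \sqrt{-715} = i \sqrt{715}$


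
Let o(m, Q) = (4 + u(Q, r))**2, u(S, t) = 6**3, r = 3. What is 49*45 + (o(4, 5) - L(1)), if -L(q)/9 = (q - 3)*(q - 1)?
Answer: 50605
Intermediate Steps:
u(S, t) = 216
o(m, Q) = 48400 (o(m, Q) = (4 + 216)**2 = 220**2 = 48400)
L(q) = -9*(-1 + q)*(-3 + q) (L(q) = -9*(q - 3)*(q - 1) = -9*(-3 + q)*(-1 + q) = -9*(-1 + q)*(-3 + q))
49*45 + (o(4, 5) - L(1)) = 49*45 + (48400 - (-27 - 9*1**2 + 36*1)) = 2205 + (48400 - (-27 - 9*1 + 36)) = 2205 + (48400 - (-27 - 9 + 36)) = 2205 + (48400 - 1*0) = 2205 + (48400 + 0) = 2205 + 48400 = 50605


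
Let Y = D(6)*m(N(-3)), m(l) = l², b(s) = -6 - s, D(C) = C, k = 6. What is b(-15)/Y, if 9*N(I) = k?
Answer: 27/8 ≈ 3.3750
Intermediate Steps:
N(I) = ⅔ (N(I) = (⅑)*6 = ⅔)
Y = 8/3 (Y = 6*(⅔)² = 6*(4/9) = 8/3 ≈ 2.6667)
b(-15)/Y = (-6 - 1*(-15))/(8/3) = (-6 + 15)*(3/8) = 9*(3/8) = 27/8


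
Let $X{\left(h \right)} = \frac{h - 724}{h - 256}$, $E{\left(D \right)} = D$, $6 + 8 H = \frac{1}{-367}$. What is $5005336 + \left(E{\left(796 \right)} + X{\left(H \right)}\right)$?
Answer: $\frac{1257906515325}{251273} \approx 5.0061 \cdot 10^{6}$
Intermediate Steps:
$H = - \frac{2203}{2936}$ ($H = - \frac{3}{4} + \frac{1}{8 \left(-367\right)} = - \frac{3}{4} + \frac{1}{8} \left(- \frac{1}{367}\right) = - \frac{3}{4} - \frac{1}{2936} = - \frac{2203}{2936} \approx -0.75034$)
$X{\left(h \right)} = \frac{-724 + h}{-256 + h}$
$5005336 + \left(E{\left(796 \right)} + X{\left(H \right)}\right) = 5005336 + \left(796 + \frac{-724 - \frac{2203}{2936}}{-256 - \frac{2203}{2936}}\right) = 5005336 + \left(796 + \frac{1}{- \frac{753819}{2936}} \left(- \frac{2127867}{2936}\right)\right) = 5005336 + \left(796 - - \frac{709289}{251273}\right) = 5005336 + \left(796 + \frac{709289}{251273}\right) = 5005336 + \frac{200722597}{251273} = \frac{1257906515325}{251273}$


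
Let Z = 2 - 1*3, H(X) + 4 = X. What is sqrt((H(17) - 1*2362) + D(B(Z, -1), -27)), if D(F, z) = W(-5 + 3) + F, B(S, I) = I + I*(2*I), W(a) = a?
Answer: 5*I*sqrt(94) ≈ 48.477*I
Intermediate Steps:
H(X) = -4 + X
Z = -1 (Z = 2 - 3 = -1)
B(S, I) = I + 2*I**2
D(F, z) = -2 + F (D(F, z) = (-5 + 3) + F = -2 + F)
sqrt((H(17) - 1*2362) + D(B(Z, -1), -27)) = sqrt(((-4 + 17) - 1*2362) + (-2 - (1 + 2*(-1)))) = sqrt((13 - 2362) + (-2 - (1 - 2))) = sqrt(-2349 + (-2 - 1*(-1))) = sqrt(-2349 + (-2 + 1)) = sqrt(-2349 - 1) = sqrt(-2350) = 5*I*sqrt(94)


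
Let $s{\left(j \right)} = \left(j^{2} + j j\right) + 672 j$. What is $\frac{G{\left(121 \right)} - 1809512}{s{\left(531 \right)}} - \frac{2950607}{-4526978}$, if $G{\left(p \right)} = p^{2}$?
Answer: $- \frac{1352139583040}{1042058275353} \approx -1.2976$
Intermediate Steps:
$s{\left(j \right)} = 2 j^{2} + 672 j$ ($s{\left(j \right)} = \left(j^{2} + j^{2}\right) + 672 j = 2 j^{2} + 672 j$)
$\frac{G{\left(121 \right)} - 1809512}{s{\left(531 \right)}} - \frac{2950607}{-4526978} = \frac{121^{2} - 1809512}{2 \cdot 531 \left(336 + 531\right)} - \frac{2950607}{-4526978} = \frac{14641 - 1809512}{2 \cdot 531 \cdot 867} - - \frac{2950607}{4526978} = - \frac{1794871}{920754} + \frac{2950607}{4526978} = - \frac{1352139583040}{1042058275353}$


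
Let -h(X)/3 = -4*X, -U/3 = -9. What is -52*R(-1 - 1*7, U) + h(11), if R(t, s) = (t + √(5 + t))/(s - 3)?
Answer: 448/3 - 13*I*√3/6 ≈ 149.33 - 3.7528*I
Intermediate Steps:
U = 27 (U = -3*(-9) = 27)
h(X) = 12*X (h(X) = -(-12)*X = 12*X)
R(t, s) = (t + √(5 + t))/(-3 + s)
-52*R(-1 - 1*7, U) + h(11) = -52*((-1 - 1*7) + √(5 + (-1 - 1*7)))/(-3 + 27) + 12*11 = -52*((-1 - 7) + √(5 + (-1 - 7)))/24 + 132 = -13*(-8 + √(5 - 8))/6 + 132 = -13*(-8 + √(-3))/6 + 132 = -13*(-8 + I*√3)/6 + 132 = -52*(-⅓ + I*√3/24) + 132 = (52/3 - 13*I*√3/6) + 132 = 448/3 - 13*I*√3/6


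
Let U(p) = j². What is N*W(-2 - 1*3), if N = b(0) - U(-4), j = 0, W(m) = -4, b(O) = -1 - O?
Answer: 4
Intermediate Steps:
U(p) = 0 (U(p) = 0² = 0)
N = -1 (N = (-1 - 1*0) - 1*0 = (-1 + 0) + 0 = -1 + 0 = -1)
N*W(-2 - 1*3) = -1*(-4) = 4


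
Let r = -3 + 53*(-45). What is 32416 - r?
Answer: 34804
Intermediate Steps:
r = -2388 (r = -3 - 2385 = -2388)
32416 - r = 32416 - 1*(-2388) = 32416 + 2388 = 34804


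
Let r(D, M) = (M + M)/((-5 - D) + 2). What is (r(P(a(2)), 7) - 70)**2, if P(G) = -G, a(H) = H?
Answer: 7056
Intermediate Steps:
r(D, M) = 2*M/(-3 - D) (r(D, M) = (2*M)/(-3 - D) = 2*M/(-3 - D))
(r(P(a(2)), 7) - 70)**2 = (-2*7/(3 - 1*2) - 70)**2 = (-2*7/(3 - 2) - 70)**2 = (-2*7/1 - 70)**2 = (-2*7*1 - 70)**2 = (-14 - 70)**2 = (-84)**2 = 7056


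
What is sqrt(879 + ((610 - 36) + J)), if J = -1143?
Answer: sqrt(310) ≈ 17.607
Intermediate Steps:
sqrt(879 + ((610 - 36) + J)) = sqrt(879 + ((610 - 36) - 1143)) = sqrt(879 + (574 - 1143)) = sqrt(879 - 569) = sqrt(310)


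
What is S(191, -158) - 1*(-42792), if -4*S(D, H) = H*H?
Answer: 36551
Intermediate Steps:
S(D, H) = -H²/4 (S(D, H) = -H*H/4 = -H²/4)
S(191, -158) - 1*(-42792) = -¼*(-158)² - 1*(-42792) = -¼*24964 + 42792 = -6241 + 42792 = 36551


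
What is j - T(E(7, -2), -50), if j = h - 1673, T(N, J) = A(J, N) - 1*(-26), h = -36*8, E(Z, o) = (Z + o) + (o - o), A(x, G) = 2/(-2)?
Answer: -1986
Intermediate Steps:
A(x, G) = -1 (A(x, G) = 2*(-½) = -1)
E(Z, o) = Z + o (E(Z, o) = (Z + o) + 0 = Z + o)
h = -288
T(N, J) = 25 (T(N, J) = -1 - 1*(-26) = -1 + 26 = 25)
j = -1961 (j = -288 - 1673 = -1961)
j - T(E(7, -2), -50) = -1961 - 1*25 = -1961 - 25 = -1986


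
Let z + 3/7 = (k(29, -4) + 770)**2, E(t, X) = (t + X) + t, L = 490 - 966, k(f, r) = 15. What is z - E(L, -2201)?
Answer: 4335643/7 ≈ 6.1938e+5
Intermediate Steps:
L = -476
E(t, X) = X + 2*t (E(t, X) = (X + t) + t = X + 2*t)
z = 4313572/7 (z = -3/7 + (15 + 770)**2 = -3/7 + 785**2 = -3/7 + 616225 = 4313572/7 ≈ 6.1623e+5)
z - E(L, -2201) = 4313572/7 - (-2201 + 2*(-476)) = 4313572/7 - (-2201 - 952) = 4313572/7 - 1*(-3153) = 4313572/7 + 3153 = 4335643/7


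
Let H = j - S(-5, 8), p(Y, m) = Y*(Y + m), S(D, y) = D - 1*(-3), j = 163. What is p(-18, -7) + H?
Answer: 615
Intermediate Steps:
S(D, y) = 3 + D (S(D, y) = D + 3 = 3 + D)
H = 165 (H = 163 - (3 - 5) = 163 - 1*(-2) = 163 + 2 = 165)
p(-18, -7) + H = -18*(-18 - 7) + 165 = -18*(-25) + 165 = 450 + 165 = 615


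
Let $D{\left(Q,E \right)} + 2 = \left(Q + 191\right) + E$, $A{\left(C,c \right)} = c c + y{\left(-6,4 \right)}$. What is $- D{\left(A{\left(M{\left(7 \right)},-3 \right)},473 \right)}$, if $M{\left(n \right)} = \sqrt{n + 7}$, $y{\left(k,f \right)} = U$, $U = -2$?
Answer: $-669$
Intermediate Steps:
$y{\left(k,f \right)} = -2$
$M{\left(n \right)} = \sqrt{7 + n}$
$A{\left(C,c \right)} = -2 + c^{2}$ ($A{\left(C,c \right)} = c c - 2 = c^{2} - 2 = -2 + c^{2}$)
$D{\left(Q,E \right)} = 189 + E + Q$ ($D{\left(Q,E \right)} = -2 + \left(\left(Q + 191\right) + E\right) = -2 + \left(\left(191 + Q\right) + E\right) = -2 + \left(191 + E + Q\right) = 189 + E + Q$)
$- D{\left(A{\left(M{\left(7 \right)},-3 \right)},473 \right)} = - (189 + 473 - \left(2 - \left(-3\right)^{2}\right)) = - (189 + 473 + \left(-2 + 9\right)) = - (189 + 473 + 7) = \left(-1\right) 669 = -669$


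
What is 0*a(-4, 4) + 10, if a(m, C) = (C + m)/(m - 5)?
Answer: 10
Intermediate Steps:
a(m, C) = (C + m)/(-5 + m)
0*a(-4, 4) + 10 = 0*((4 - 4)/(-5 - 4)) + 10 = 0*(0/(-9)) + 10 = 0*(-⅑*0) + 10 = 0*0 + 10 = 0 + 10 = 10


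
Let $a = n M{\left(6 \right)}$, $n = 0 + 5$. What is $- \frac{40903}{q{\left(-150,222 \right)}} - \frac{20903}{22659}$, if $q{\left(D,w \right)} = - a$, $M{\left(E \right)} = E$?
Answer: $\frac{102910443}{75530} \approx 1362.5$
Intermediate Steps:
$n = 5$
$a = 30$ ($a = 5 \cdot 6 = 30$)
$q{\left(D,w \right)} = -30$ ($q{\left(D,w \right)} = \left(-1\right) 30 = -30$)
$- \frac{40903}{q{\left(-150,222 \right)}} - \frac{20903}{22659} = - \frac{40903}{-30} - \frac{20903}{22659} = \left(-40903\right) \left(- \frac{1}{30}\right) - \frac{20903}{22659} = \frac{40903}{30} - \frac{20903}{22659} = \frac{102910443}{75530}$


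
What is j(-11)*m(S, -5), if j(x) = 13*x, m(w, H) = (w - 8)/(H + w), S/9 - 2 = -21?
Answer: -2327/16 ≈ -145.44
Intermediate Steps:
S = -171 (S = 18 + 9*(-21) = 18 - 189 = -171)
m(w, H) = (-8 + w)/(H + w)
j(-11)*m(S, -5) = (13*(-11))*((-8 - 171)/(-5 - 171)) = -143*(-179)/(-176) = -(-13)*(-179)/16 = -143*179/176 = -2327/16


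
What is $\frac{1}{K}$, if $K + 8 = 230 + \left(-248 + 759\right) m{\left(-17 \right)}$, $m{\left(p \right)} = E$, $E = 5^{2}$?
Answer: $\frac{1}{12997} \approx 7.6941 \cdot 10^{-5}$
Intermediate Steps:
$E = 25$
$m{\left(p \right)} = 25$
$K = 12997$ ($K = -8 + \left(230 + \left(-248 + 759\right) 25\right) = -8 + \left(230 + 511 \cdot 25\right) = -8 + \left(230 + 12775\right) = -8 + 13005 = 12997$)
$\frac{1}{K} = \frac{1}{12997}$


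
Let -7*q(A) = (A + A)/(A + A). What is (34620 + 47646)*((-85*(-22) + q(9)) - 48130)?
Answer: -26639458386/7 ≈ -3.8056e+9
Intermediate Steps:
q(A) = -⅐ (q(A) = -(A + A)/(7*(A + A)) = -2*A/(7*(2*A)) = -2*A*1/(2*A)/7 = -⅐*1 = -⅐)
(34620 + 47646)*((-85*(-22) + q(9)) - 48130) = (34620 + 47646)*((-85*(-22) - ⅐) - 48130) = 82266*((1870 - ⅐) - 48130) = 82266*(13089/7 - 48130) = 82266*(-323821/7) = -26639458386/7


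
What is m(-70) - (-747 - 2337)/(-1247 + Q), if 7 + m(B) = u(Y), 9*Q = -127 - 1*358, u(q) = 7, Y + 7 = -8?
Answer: -6939/2927 ≈ -2.3707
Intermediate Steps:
Y = -15 (Y = -7 - 8 = -15)
Q = -485/9 (Q = (-127 - 1*358)/9 = (-127 - 358)/9 = (⅑)*(-485) = -485/9 ≈ -53.889)
m(B) = 0 (m(B) = -7 + 7 = 0)
m(-70) - (-747 - 2337)/(-1247 + Q) = 0 - (-747 - 2337)/(-1247 - 485/9) = 0 - (-3084)/(-11708/9) = 0 - (-3084)*(-9)/11708 = 0 - 1*6939/2927 = 0 - 6939/2927 = -6939/2927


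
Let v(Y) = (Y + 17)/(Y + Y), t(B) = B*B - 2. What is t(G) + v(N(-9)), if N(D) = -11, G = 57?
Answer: 35714/11 ≈ 3246.7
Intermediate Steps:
t(B) = -2 + B² (t(B) = B² - 2 = -2 + B²)
v(Y) = (17 + Y)/(2*Y) (v(Y) = (17 + Y)/((2*Y)) = (17 + Y)*(1/(2*Y)) = (17 + Y)/(2*Y))
t(G) + v(N(-9)) = (-2 + 57²) + (½)*(17 - 11)/(-11) = (-2 + 3249) + (½)*(-1/11)*6 = 3247 - 3/11 = 35714/11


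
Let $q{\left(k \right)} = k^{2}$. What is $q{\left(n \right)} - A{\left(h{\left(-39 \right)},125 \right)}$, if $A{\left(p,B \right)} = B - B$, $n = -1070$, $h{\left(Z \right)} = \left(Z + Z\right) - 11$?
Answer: $1144900$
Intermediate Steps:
$h{\left(Z \right)} = -11 + 2 Z$ ($h{\left(Z \right)} = 2 Z - 11 = -11 + 2 Z$)
$A{\left(p,B \right)} = 0$
$q{\left(n \right)} - A{\left(h{\left(-39 \right)},125 \right)} = \left(-1070\right)^{2} - 0 = 1144900 + 0 = 1144900$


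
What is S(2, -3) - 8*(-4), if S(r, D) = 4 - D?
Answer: 39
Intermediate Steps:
S(2, -3) - 8*(-4) = (4 - 1*(-3)) - 8*(-4) = (4 + 3) + 32 = 7 + 32 = 39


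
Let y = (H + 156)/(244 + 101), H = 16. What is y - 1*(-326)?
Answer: 112642/345 ≈ 326.50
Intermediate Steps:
y = 172/345 (y = (16 + 156)/(244 + 101) = 172/345 ≈ 0.49855)
y - 1*(-326) = 172/345 - 1*(-326) = 172/345 + 326 = 112642/345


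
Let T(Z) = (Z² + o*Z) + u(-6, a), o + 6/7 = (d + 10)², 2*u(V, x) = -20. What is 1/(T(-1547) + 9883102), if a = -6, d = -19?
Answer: 1/12152320 ≈ 8.2289e-8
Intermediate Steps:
u(V, x) = -10 (u(V, x) = (½)*(-20) = -10)
o = 561/7 (o = -6/7 + (-19 + 10)² = -6/7 + (-9)² = -6/7 + 81 = 561/7 ≈ 80.143)
T(Z) = -10 + Z² + 561*Z/7 (T(Z) = (Z² + 561*Z/7) - 10 = -10 + Z² + 561*Z/7)
1/(T(-1547) + 9883102) = 1/((-10 + (-1547)² + (561/7)*(-1547)) + 9883102) = 1/((-10 + 2393209 - 123981) + 9883102) = 1/(2269218 + 9883102) = 1/12152320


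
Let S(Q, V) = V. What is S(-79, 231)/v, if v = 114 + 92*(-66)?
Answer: -77/1986 ≈ -0.038771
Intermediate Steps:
v = -5958 (v = 114 - 6072 = -5958)
S(-79, 231)/v = 231/(-5958) = 231*(-1/5958) = -77/1986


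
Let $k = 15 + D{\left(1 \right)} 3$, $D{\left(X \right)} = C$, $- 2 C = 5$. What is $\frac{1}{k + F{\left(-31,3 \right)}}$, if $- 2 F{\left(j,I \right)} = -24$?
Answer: $\frac{2}{39} \approx 0.051282$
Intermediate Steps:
$C = - \frac{5}{2}$ ($C = \left(- \frac{1}{2}\right) 5 = - \frac{5}{2} \approx -2.5$)
$D{\left(X \right)} = - \frac{5}{2}$
$F{\left(j,I \right)} = 12$ ($F{\left(j,I \right)} = \left(- \frac{1}{2}\right) \left(-24\right) = 12$)
$k = \frac{15}{2}$ ($k = 15 - \frac{15}{2} = \frac{15}{2} \approx 7.5$)
$\frac{1}{k + F{\left(-31,3 \right)}} = \frac{1}{\frac{15}{2} + 12} = \frac{1}{\frac{39}{2}} = \frac{2}{39}$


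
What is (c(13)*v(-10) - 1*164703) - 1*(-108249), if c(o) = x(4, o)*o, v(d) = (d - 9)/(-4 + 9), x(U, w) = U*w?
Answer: -295114/5 ≈ -59023.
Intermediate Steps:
v(d) = -9/5 + d/5 (v(d) = (-9 + d)/5 = (-9 + d)*(⅕) = -9/5 + d/5)
c(o) = 4*o² (c(o) = (4*o)*o = 4*o²)
(c(13)*v(-10) - 1*164703) - 1*(-108249) = ((4*13²)*(-9/5 + (⅕)*(-10)) - 1*164703) - 1*(-108249) = ((4*169)*(-9/5 - 2) - 164703) + 108249 = (676*(-19/5) - 164703) + 108249 = (-12844/5 - 164703) + 108249 = -836359/5 + 108249 = -295114/5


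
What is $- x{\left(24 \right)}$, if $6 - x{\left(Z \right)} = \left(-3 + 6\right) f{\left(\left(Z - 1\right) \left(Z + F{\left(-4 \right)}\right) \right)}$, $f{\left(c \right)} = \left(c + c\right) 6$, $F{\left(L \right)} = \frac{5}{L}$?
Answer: $18831$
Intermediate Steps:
$f{\left(c \right)} = 12 c$ ($f{\left(c \right)} = 2 c 6 = 12 c$)
$x{\left(Z \right)} = 6 - 36 \left(-1 + Z\right) \left(- \frac{5}{4} + Z\right)$ ($x{\left(Z \right)} = 6 - \left(-3 + 6\right) 12 \left(Z - 1\right) \left(Z + \frac{5}{-4}\right) = 6 - 3 \cdot 12 \left(-1 + Z\right) \left(Z + 5 \left(- \frac{1}{4}\right)\right) = 6 - 3 \cdot 12 \left(-1 + Z\right) \left(Z - \frac{5}{4}\right) = 6 - 3 \cdot 12 \left(-1 + Z\right) \left(- \frac{5}{4} + Z\right) = 6 - 36 \left(-1 + Z\right) \left(- \frac{5}{4} + Z\right)$)
$- x{\left(24 \right)} = - (-39 - 36 \cdot 24^{2} + 81 \cdot 24) = - (-39 - 20736 + 1944) = \left(-1\right) \left(-18831\right) = 18831$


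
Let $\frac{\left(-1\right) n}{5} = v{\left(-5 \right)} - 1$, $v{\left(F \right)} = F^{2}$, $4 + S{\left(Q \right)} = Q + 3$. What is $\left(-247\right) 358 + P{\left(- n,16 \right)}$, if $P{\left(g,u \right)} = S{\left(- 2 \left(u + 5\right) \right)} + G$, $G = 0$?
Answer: $-88469$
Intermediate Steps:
$S{\left(Q \right)} = -1 + Q$ ($S{\left(Q \right)} = -4 + \left(Q + 3\right) = -4 + \left(3 + Q\right) = -1 + Q$)
$n = -120$ ($n = - 5 \left(\left(-5\right)^{2} - 1\right) = - 5 \left(25 - 1\right) = \left(-5\right) 24 = -120$)
$P{\left(g,u \right)} = -11 - 2 u$ ($P{\left(g,u \right)} = \left(-1 - 2 \left(u + 5\right)\right) + 0 = \left(-1 - 2 \left(5 + u\right)\right) + 0 = \left(-1 - \left(10 + 2 u\right)\right) + 0 = \left(-11 - 2 u\right) + 0 = -11 - 2 u$)
$\left(-247\right) 358 + P{\left(- n,16 \right)} = \left(-247\right) 358 - 43 = -88426 - 43 = -88469$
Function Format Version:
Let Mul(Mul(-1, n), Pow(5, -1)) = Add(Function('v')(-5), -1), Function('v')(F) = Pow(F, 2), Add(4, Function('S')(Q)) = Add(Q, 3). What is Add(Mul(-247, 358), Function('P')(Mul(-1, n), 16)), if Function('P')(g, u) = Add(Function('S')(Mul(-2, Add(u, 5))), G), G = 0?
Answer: -88469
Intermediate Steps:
Function('S')(Q) = Add(-1, Q) (Function('S')(Q) = Add(-4, Add(Q, 3)) = Add(-4, Add(3, Q)) = Add(-1, Q))
n = -120 (n = Mul(-5, Add(Pow(-5, 2), -1)) = Mul(-5, Add(25, -1)) = Mul(-5, 24) = -120)
Function('P')(g, u) = Add(-11, Mul(-2, u)) (Function('P')(g, u) = Add(Add(-1, Mul(-2, Add(u, 5))), 0) = Add(Add(-1, Mul(-2, Add(5, u))), 0) = Add(Add(-1, Add(-10, Mul(-2, u))), 0) = Add(Add(-11, Mul(-2, u)), 0) = Add(-11, Mul(-2, u)))
Add(Mul(-247, 358), Function('P')(Mul(-1, n), 16)) = Add(Mul(-247, 358), Add(-11, Mul(-2, 16))) = Add(-88426, Add(-11, -32)) = Add(-88426, -43) = -88469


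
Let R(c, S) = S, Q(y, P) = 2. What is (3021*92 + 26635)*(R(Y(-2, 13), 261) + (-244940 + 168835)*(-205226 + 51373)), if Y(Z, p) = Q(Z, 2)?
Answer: 3566169772366342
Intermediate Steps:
Y(Z, p) = 2
(3021*92 + 26635)*(R(Y(-2, 13), 261) + (-244940 + 168835)*(-205226 + 51373)) = (3021*92 + 26635)*(261 + (-244940 + 168835)*(-205226 + 51373)) = (277932 + 26635)*(261 - 76105*(-153853)) = 304567*(261 + 11708982565) = 304567*11708982826 = 3566169772366342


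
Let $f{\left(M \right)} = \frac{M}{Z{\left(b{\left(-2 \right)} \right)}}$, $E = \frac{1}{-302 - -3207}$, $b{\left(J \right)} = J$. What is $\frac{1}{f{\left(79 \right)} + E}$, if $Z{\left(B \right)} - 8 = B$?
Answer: $\frac{17430}{229501} \approx 0.075947$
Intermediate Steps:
$Z{\left(B \right)} = 8 + B$
$E = \frac{1}{2905}$ ($E = \frac{1}{-302 + 3207} = \frac{1}{2905} \approx 0.00034423$)
$f{\left(M \right)} = \frac{M}{6}$ ($f{\left(M \right)} = \frac{M}{8 - 2} = \frac{M}{6}$)
$\frac{1}{f{\left(79 \right)} + E} = \frac{1}{\frac{1}{6} \cdot 79 + \frac{1}{2905}} = \frac{1}{\frac{79}{6} + \frac{1}{2905}} = \frac{1}{\frac{229501}{17430}} = \frac{17430}{229501}$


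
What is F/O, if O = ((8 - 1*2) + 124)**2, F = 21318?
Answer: 10659/8450 ≈ 1.2614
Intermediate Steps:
O = 16900 (O = ((8 - 2) + 124)**2 = (6 + 124)**2 = 130**2 = 16900)
F/O = 21318/16900 = 21318*(1/16900) = 10659/8450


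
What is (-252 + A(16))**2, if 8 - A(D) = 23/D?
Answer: 15421329/256 ≈ 60240.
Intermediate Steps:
A(D) = 8 - 23/D
(-252 + A(16))**2 = (-252 + (8 - 23/16))**2 = (-252 + 105/16)**2 = (-3927/16)**2 = 15421329/256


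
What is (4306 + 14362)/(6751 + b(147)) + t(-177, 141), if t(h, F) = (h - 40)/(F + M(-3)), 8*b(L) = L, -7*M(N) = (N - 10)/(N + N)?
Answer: 388905026/320001895 ≈ 1.2153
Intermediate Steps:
M(N) = -(-10 + N)/(14*N) (M(N) = -(N - 10)/(7*(N + N)) = -(-10 + N)/(7*(2*N)) = -(-10 + N)*1/(2*N)/7 = -(-10 + N)/(14*N))
b(L) = L/8
t(h, F) = (-40 + h)/(-13/42 + F) (t(h, F) = (h - 40)/(F + (1/14)*(10 - 1*(-3))/(-3)) = (-40 + h)/(F + (1/14)*(-⅓)*(10 + 3)) = (-40 + h)/(F + (1/14)*(-⅓)*13) = (-40 + h)/(F - 13/42) = (-40 + h)/(-13/42 + F))
(4306 + 14362)/(6751 + b(147)) + t(-177, 141) = (4306 + 14362)/(6751 + (⅛)*147) + 42*(-40 - 177)/(-13 + 42*141) = 18668/(6751 + 147/8) + 42*(-217)/(-13 + 5922) = 18668/(54155/8) + 42*(-217)/5909 = 18668*(8/54155) + 42*(1/5909)*(-217) = 149344/54155 - 9114/5909 = 388905026/320001895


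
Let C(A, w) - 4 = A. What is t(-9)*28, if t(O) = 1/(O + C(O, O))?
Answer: -2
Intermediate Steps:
C(A, w) = 4 + A
t(O) = 1/(4 + 2*O) (t(O) = 1/(O + (4 + O)) = 1/(4 + 2*O))
t(-9)*28 = (1/(2*(2 - 9)))*28 = ((½)/(-7))*28 = ((½)*(-⅐))*28 = -1/14*28 = -2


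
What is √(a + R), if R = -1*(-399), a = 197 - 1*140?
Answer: 2*√114 ≈ 21.354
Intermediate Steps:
a = 57 (a = 197 - 140 = 57)
R = 399
√(a + R) = √(57 + 399) = √456 = 2*√114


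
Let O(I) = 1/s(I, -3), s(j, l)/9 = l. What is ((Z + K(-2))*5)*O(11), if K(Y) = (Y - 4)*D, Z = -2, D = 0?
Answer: 10/27 ≈ 0.37037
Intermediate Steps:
s(j, l) = 9*l
K(Y) = 0 (K(Y) = (Y - 4)*0 = (-4 + Y)*0 = 0)
O(I) = -1/27 (O(I) = 1/(9*(-3)) = 1/(-27) = -1/27)
((Z + K(-2))*5)*O(11) = ((-2 + 0)*5)*(-1/27) = -2*5*(-1/27) = -10*(-1/27) = 10/27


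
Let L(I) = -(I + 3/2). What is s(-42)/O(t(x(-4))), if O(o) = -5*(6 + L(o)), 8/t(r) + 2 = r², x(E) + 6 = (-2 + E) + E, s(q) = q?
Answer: 10668/5675 ≈ 1.8798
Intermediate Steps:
L(I) = -3/2 - I (L(I) = -(I + 3*(½)) = -(I + 3/2) = -(3/2 + I) = -3/2 - I)
x(E) = -8 + 2*E (x(E) = -6 + ((-2 + E) + E) = -6 + (-2 + 2*E) = -8 + 2*E)
t(r) = 8/(-2 + r²)
O(o) = -45/2 + 5*o (O(o) = -5*(6 + (-3/2 - o)) = -5*(9/2 - o) = -45/2 + 5*o)
s(-42)/O(t(x(-4))) = -42/(-45/2 + 5*(8/(-2 + (-8 + 2*(-4))²))) = -42/(-45/2 + 5*(8/(-2 + (-8 - 8)²))) = -42/(-45/2 + 5*(8/(-2 + (-16)²))) = -42/(-45/2 + 5*(8/(-2 + 256))) = -42/(-45/2 + 5*(8/254)) = -42/(-45/2 + 5*(8*(1/254))) = -42/(-45/2 + 5*(4/127)) = -42/(-45/2 + 20/127) = -42/(-5675/254) = -42*(-254/5675) = 10668/5675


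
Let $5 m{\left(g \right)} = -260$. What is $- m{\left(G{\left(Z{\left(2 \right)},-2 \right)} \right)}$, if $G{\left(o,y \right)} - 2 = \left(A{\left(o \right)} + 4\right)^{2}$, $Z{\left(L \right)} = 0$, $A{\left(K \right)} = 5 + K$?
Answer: $52$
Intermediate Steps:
$G{\left(o,y \right)} = 2 + \left(9 + o\right)^{2}$ ($G{\left(o,y \right)} = 2 + \left(\left(5 + o\right) + 4\right)^{2} = 2 + \left(9 + o\right)^{2}$)
$m{\left(g \right)} = -52$ ($m{\left(g \right)} = \frac{1}{5} \left(-260\right) = -52$)
$- m{\left(G{\left(Z{\left(2 \right)},-2 \right)} \right)} = \left(-1\right) \left(-52\right) = 52$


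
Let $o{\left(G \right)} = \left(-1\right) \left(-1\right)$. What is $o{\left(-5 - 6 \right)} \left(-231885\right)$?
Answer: $-231885$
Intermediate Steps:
$o{\left(G \right)} = 1$
$o{\left(-5 - 6 \right)} \left(-231885\right) = 1 \left(-231885\right) = -231885$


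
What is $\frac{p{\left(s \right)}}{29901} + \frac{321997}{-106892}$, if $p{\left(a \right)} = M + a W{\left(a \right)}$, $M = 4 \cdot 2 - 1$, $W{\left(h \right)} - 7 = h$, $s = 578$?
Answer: $\frac{26516107907}{3196177692} \approx 8.2962$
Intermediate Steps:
$W{\left(h \right)} = 7 + h$
$M = 7$ ($M = 8 - 1 = 7$)
$p{\left(a \right)} = 7 + a \left(7 + a\right)$
$\frac{p{\left(s \right)}}{29901} + \frac{321997}{-106892} = \frac{7 + 578 \left(7 + 578\right)}{29901} + \frac{321997}{-106892} = \left(7 + 578 \cdot 585\right) \frac{1}{29901} + 321997 \left(- \frac{1}{106892}\right) = \left(7 + 338130\right) \frac{1}{29901} - \frac{321997}{106892} = 338137 \cdot \frac{1}{29901} - \frac{321997}{106892} = \frac{338137}{29901} - \frac{321997}{106892} = \frac{26516107907}{3196177692}$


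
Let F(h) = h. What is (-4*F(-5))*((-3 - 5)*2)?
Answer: -320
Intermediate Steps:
(-4*F(-5))*((-3 - 5)*2) = (-4*(-5))*((-3 - 5)*2) = 20*(-8*2) = 20*(-16) = -320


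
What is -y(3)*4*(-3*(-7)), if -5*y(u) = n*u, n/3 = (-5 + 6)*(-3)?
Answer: -2268/5 ≈ -453.60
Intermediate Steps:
n = -9 (n = 3*((-5 + 6)*(-3)) = 3*(1*(-3)) = 3*(-3) = -9)
y(u) = 9*u/5 (y(u) = -(-9)*u/5 = 9*u/5)
-y(3)*4*(-3*(-7)) = -((9/5)*3)*4*(-3*(-7)) = -(27/5)*4*21 = -108*21/5 = -1*2268/5 = -2268/5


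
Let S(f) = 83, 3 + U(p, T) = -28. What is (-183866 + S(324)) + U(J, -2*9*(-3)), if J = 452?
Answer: -183814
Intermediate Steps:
U(p, T) = -31 (U(p, T) = -3 - 28 = -31)
(-183866 + S(324)) + U(J, -2*9*(-3)) = (-183866 + 83) - 31 = -183783 - 31 = -183814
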